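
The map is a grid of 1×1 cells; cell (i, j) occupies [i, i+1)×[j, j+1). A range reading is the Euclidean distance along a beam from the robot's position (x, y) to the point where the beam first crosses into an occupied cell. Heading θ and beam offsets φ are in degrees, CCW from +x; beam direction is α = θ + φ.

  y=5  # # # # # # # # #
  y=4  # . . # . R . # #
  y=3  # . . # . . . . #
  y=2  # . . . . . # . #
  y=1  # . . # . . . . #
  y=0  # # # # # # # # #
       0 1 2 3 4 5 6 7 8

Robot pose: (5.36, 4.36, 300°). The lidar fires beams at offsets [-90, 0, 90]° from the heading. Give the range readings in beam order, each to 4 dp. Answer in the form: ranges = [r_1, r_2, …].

ranges = [1.5704, 1.5704, 1.2800]

beam 1: φ=-90°, α=210°
  dir = (cos 210°, sin 210°) = (-0.8660, -0.5000); from cell (5,4)
  next x-line at t=0.4157, next y-line at t=0.7200; Δt_x=1.1547, Δt_y=2.0000
    x: enter (4,4) at t=0.4157
    y: enter (4,3) at t=0.7200
    x: enter (3,3) at t=1.5704 ← occupied
  → r_1 = 1.5704
beam 2: φ=0°, α=300°
  dir = (cos 300°, sin 300°) = (0.5000, -0.8660); from cell (5,4)
  next x-line at t=1.2800, next y-line at t=0.4157; Δt_x=2.0000, Δt_y=1.1547
    y: enter (5,3) at t=0.4157
    x: enter (6,3) at t=1.2800
    y: enter (6,2) at t=1.5704 ← occupied
  → r_2 = 1.5704
beam 3: φ=90°, α=30°
  dir = (cos 30°, sin 30°) = (0.8660, 0.5000); from cell (5,4)
  next x-line at t=0.7390, next y-line at t=1.2800; Δt_x=1.1547, Δt_y=2.0000
    x: enter (6,4) at t=0.7390
    y: enter (6,5) at t=1.2800 ← occupied
  → r_3 = 1.2800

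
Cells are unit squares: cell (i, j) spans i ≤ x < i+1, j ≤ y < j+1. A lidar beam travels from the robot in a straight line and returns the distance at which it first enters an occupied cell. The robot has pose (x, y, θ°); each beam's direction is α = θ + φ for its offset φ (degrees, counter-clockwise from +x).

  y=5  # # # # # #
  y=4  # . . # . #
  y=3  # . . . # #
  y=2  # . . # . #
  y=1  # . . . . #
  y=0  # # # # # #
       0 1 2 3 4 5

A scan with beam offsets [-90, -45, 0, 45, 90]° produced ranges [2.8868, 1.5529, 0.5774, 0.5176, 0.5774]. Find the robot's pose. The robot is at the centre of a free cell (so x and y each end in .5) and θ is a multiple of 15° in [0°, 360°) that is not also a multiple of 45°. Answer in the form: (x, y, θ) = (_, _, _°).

Enumerate (i+0.5, j+0.5, θ) over the 13 free cells and 16 admissible headings. For each, cast all 5 beams and compare to the given ranges.
  (1.5, 1.5, 285°): beam 1 = 0.5176 ≠ 2.8868 ✗
  (2.5, 3.5, 60°): beam 1 = 1.0000 ≠ 2.8868 ✗
  (2.5, 2.5, 30°): beam 1 = 1.7321 ≠ 2.8868 ✗
  (2.5, 4.5, 15°): beam 1 = 1.9319 ≠ 2.8868 ✗
  …
  (1.5, 4.5, 60°): r_1=2.8868, r_2=1.5529, r_3=0.5774, r_4=0.5176, r_5=0.5774 — all match ✓
Unique over the lattice → pose = (1.5, 4.5, 60°).

(x, y, θ) = (1.5, 4.5, 60°)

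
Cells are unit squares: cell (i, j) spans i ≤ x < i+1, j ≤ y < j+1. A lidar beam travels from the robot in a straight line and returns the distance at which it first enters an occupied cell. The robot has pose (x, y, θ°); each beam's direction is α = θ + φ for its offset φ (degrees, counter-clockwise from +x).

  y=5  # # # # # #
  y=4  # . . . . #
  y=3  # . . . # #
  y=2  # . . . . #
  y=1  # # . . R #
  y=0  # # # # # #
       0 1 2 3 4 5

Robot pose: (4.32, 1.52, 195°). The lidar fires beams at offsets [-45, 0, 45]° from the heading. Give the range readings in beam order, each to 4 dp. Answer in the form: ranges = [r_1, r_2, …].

beam 1: φ=-45°, α=150°
  direction (-0.8660, 0.5000); cell (4,1); t to first gridline: x 0.3695, y 0.9600 (then +1.1547 / +2.0000)
    (3,1) via x @ 0.3695
    (3,2) via y @ 0.9600
    (2,2) via x @ 1.5242
    (1,2) via x @ 2.6789
    (1,3) via y @ 2.9600
    (0,3) via x @ 3.8336  # hit
  → r_1 = 3.8336
beam 2: φ=0°, α=195°
  direction (-0.9659, -0.2588); cell (4,1); t to first gridline: x 0.3313, y 2.0091 (then +1.0353 / +3.8637)
    (3,1) via x @ 0.3313
    (2,1) via x @ 1.3666
    (2,0) via y @ 2.0091  # hit
  → r_2 = 2.0091
beam 3: φ=45°, α=240°
  direction (-0.5000, -0.8660); cell (4,1); t to first gridline: x 0.6400, y 0.6004 (then +2.0000 / +1.1547)
    (4,0) via y @ 0.6004  # hit
  → r_3 = 0.6004

ranges = [3.8336, 2.0091, 0.6004]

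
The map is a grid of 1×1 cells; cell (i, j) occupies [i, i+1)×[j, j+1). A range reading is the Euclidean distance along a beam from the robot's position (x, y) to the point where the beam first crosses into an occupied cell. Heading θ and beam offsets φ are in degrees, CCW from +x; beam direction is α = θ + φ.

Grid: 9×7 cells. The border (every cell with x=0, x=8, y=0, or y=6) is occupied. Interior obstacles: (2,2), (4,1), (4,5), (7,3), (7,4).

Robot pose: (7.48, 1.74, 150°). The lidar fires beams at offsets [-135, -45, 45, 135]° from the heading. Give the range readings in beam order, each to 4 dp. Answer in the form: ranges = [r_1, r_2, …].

ranges = [0.5383, 1.3044, 2.5675, 0.7661]

beam 1: φ=-135°, α=15°
  d=(0.9659,0.2588)  start (7,1)  tX=0.5383 tY=1.0046  stride 1/|dx|=1.0353 1/|dy|=3.8637
    cross x-line → (8,1), t=0.5383 (wall)
  → r_1 = 0.5383
beam 2: φ=-45°, α=105°
  d=(-0.2588,0.9659)  start (7,1)  tX=1.8546 tY=0.2692  stride 1/|dx|=3.8637 1/|dy|=1.0353
    cross y-line → (7,2), t=0.2692
    cross y-line → (7,3), t=1.3044 (wall)
  → r_2 = 1.3044
beam 3: φ=45°, α=195°
  d=(-0.9659,-0.2588)  start (7,1)  tX=0.4969 tY=2.8591  stride 1/|dx|=1.0353 1/|dy|=3.8637
    cross x-line → (6,1), t=0.4969
    cross x-line → (5,1), t=1.5322
    cross x-line → (4,1), t=2.5675 (wall)
  → r_3 = 2.5675
beam 4: φ=135°, α=285°
  d=(0.2588,-0.9659)  start (7,1)  tX=2.0091 tY=0.7661  stride 1/|dx|=3.8637 1/|dy|=1.0353
    cross y-line → (7,0), t=0.7661 (wall)
  → r_4 = 0.7661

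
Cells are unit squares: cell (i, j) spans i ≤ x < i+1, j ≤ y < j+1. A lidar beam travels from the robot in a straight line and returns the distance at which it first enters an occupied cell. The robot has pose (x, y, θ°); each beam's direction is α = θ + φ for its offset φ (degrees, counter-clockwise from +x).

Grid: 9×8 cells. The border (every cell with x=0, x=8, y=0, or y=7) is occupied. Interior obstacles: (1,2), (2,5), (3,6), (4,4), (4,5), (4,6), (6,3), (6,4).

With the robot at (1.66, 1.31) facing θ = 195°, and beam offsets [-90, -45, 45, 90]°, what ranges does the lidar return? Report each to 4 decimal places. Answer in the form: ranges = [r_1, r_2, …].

beam 1: φ=-90°, α=105°
  direction (-0.2588, 0.9659); cell (1,1); t to first gridline: x 2.5500, y 0.7143 (then +3.8637 / +1.0353)
    (1,2) via y @ 0.7143  # hit
  → r_1 = 0.7143
beam 2: φ=-45°, α=150°
  direction (-0.8660, 0.5000); cell (1,1); t to first gridline: x 0.7621, y 1.3800 (then +1.1547 / +2.0000)
    (0,1) via x @ 0.7621  # hit
  → r_2 = 0.7621
beam 3: φ=45°, α=240°
  direction (-0.5000, -0.8660); cell (1,1); t to first gridline: x 1.3200, y 0.3580 (then +2.0000 / +1.1547)
    (1,0) via y @ 0.3580  # hit
  → r_3 = 0.3580
beam 4: φ=90°, α=285°
  direction (0.2588, -0.9659); cell (1,1); t to first gridline: x 1.3137, y 0.3209 (then +3.8637 / +1.0353)
    (1,0) via y @ 0.3209  # hit
  → r_4 = 0.3209

ranges = [0.7143, 0.7621, 0.3580, 0.3209]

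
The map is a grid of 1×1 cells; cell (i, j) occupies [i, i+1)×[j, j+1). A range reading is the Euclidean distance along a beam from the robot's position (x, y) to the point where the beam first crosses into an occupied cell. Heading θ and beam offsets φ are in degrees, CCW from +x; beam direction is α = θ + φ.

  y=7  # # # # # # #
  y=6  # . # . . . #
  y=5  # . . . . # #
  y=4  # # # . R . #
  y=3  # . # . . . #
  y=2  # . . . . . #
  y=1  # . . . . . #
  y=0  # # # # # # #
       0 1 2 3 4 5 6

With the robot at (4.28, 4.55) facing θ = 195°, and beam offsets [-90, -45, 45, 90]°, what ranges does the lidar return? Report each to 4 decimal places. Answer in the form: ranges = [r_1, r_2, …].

beam 1: φ=-90°, α=105°
  d=(-0.2588,0.9659)  start (4,4)  tX=1.0818 tY=0.4659  stride 1/|dx|=3.8637 1/|dy|=1.0353
    cross y-line → (4,5), t=0.4659
    cross x-line → (3,5), t=1.0818
    cross y-line → (3,6), t=1.5012
    cross y-line → (3,7), t=2.5364 (wall)
  → r_1 = 2.5364
beam 2: φ=-45°, α=150°
  d=(-0.8660,0.5000)  start (4,4)  tX=0.3233 tY=0.9000  stride 1/|dx|=1.1547 1/|dy|=2.0000
    cross x-line → (3,4), t=0.3233
    cross y-line → (3,5), t=0.9000
    cross x-line → (2,5), t=1.4780
    cross x-line → (1,5), t=2.6327
    cross y-line → (1,6), t=2.9000
    cross x-line → (0,6), t=3.7874 (wall)
  → r_2 = 3.7874
beam 3: φ=45°, α=240°
  d=(-0.5000,-0.8660)  start (4,4)  tX=0.5600 tY=0.6351  stride 1/|dx|=2.0000 1/|dy|=1.1547
    cross x-line → (3,4), t=0.5600
    cross y-line → (3,3), t=0.6351
    cross y-line → (3,2), t=1.7898
    cross x-line → (2,2), t=2.5600
    cross y-line → (2,1), t=2.9445
    cross y-line → (2,0), t=4.0992 (wall)
  → r_3 = 4.0992
beam 4: φ=90°, α=285°
  d=(0.2588,-0.9659)  start (4,4)  tX=2.7819 tY=0.5694  stride 1/|dx|=3.8637 1/|dy|=1.0353
    cross y-line → (4,3), t=0.5694
    cross y-line → (4,2), t=1.6047
    cross y-line → (4,1), t=2.6400
    cross x-line → (5,1), t=2.7819
    cross y-line → (5,0), t=3.6752 (wall)
  → r_4 = 3.6752

ranges = [2.5364, 3.7874, 4.0992, 3.6752]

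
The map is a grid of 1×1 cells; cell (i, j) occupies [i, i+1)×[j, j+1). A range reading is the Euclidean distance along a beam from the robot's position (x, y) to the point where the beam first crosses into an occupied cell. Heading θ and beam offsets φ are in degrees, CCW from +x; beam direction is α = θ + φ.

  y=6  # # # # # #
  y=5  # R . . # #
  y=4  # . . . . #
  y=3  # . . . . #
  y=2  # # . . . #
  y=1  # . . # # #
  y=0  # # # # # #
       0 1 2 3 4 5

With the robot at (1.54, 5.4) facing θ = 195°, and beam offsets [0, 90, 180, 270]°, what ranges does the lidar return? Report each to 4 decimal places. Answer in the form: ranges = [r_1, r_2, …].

beam 1: φ=0°, α=195°
  direction (-0.9659, -0.2588); cell (1,5); t to first gridline: x 0.5590, y 1.5455 (then +1.0353 / +3.8637)
    (0,5) via x @ 0.5590  # hit
  → r_1 = 0.5590
beam 2: φ=90°, α=285°
  direction (0.2588, -0.9659); cell (1,5); t to first gridline: x 1.7773, y 0.4141 (then +3.8637 / +1.0353)
    (1,4) via y @ 0.4141
    (1,3) via y @ 1.4494
    (2,3) via x @ 1.7773
    (2,2) via y @ 2.4847
    (2,1) via y @ 3.5199
    (2,0) via y @ 4.5552  # hit
  → r_2 = 4.5552
beam 3: φ=180°, α=15°
  direction (0.9659, 0.2588); cell (1,5); t to first gridline: x 0.4762, y 2.3182 (then +1.0353 / +3.8637)
    (2,5) via x @ 0.4762
    (3,5) via x @ 1.5115
    (3,6) via y @ 2.3182  # hit
  → r_3 = 2.3182
beam 4: φ=270°, α=105°
  direction (-0.2588, 0.9659); cell (1,5); t to first gridline: x 2.0864, y 0.6212 (then +3.8637 / +1.0353)
    (1,6) via y @ 0.6212  # hit
  → r_4 = 0.6212

ranges = [0.5590, 4.5552, 2.3182, 0.6212]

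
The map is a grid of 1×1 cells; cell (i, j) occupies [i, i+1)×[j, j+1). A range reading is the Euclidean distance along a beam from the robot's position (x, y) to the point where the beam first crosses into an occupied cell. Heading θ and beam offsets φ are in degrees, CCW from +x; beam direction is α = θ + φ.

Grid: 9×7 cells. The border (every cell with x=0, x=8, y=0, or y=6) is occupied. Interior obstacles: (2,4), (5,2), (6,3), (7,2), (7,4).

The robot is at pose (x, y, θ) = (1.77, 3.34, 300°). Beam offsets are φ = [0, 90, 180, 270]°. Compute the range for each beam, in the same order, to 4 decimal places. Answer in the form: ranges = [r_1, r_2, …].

beam 1: φ=0°, α=300°
  dir = (cos 300°, sin 300°) = (0.5000, -0.8660); from cell (1,3)
  next x-line at t=0.4600, next y-line at t=0.3926; Δt_x=2.0000, Δt_y=1.1547
    y: enter (1,2) at t=0.3926
    x: enter (2,2) at t=0.4600
    y: enter (2,1) at t=1.5473
    x: enter (3,1) at t=2.4600
    y: enter (3,0) at t=2.7020 ← occupied
  → r_1 = 2.7020
beam 2: φ=90°, α=30°
  dir = (cos 30°, sin 30°) = (0.8660, 0.5000); from cell (1,3)
  next x-line at t=0.2656, next y-line at t=1.3200; Δt_x=1.1547, Δt_y=2.0000
    x: enter (2,3) at t=0.2656
    y: enter (2,4) at t=1.3200 ← occupied
  → r_2 = 1.3200
beam 3: φ=180°, α=120°
  dir = (cos 120°, sin 120°) = (-0.5000, 0.8660); from cell (1,3)
  next x-line at t=1.5400, next y-line at t=0.7621; Δt_x=2.0000, Δt_y=1.1547
    y: enter (1,4) at t=0.7621
    x: enter (0,4) at t=1.5400 ← occupied
  → r_3 = 1.5400
beam 4: φ=270°, α=210°
  dir = (cos 210°, sin 210°) = (-0.8660, -0.5000); from cell (1,3)
  next x-line at t=0.8891, next y-line at t=0.6800; Δt_x=1.1547, Δt_y=2.0000
    y: enter (1,2) at t=0.6800
    x: enter (0,2) at t=0.8891 ← occupied
  → r_4 = 0.8891

ranges = [2.7020, 1.3200, 1.5400, 0.8891]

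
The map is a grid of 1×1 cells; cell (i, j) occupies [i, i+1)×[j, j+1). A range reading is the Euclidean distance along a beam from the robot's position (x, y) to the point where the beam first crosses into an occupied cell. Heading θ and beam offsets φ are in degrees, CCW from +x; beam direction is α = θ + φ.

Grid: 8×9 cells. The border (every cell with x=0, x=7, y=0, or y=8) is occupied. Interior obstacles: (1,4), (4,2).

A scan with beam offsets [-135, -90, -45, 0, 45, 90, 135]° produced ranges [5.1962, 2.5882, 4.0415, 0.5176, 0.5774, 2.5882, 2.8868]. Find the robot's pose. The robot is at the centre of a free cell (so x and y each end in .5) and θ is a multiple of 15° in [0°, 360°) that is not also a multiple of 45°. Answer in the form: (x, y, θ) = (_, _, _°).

The pose lattice has 40·16 = 640 candidates. Test each by forward raycasting.
  (2.5, 3.5, 60°): beam 1 = 2.5882 ≠ 5.1962 ✗
  (6.5, 6.5, 240°): beam 1 = 1.5529 ≠ 5.1962 ✗
  (3.5, 1.5, 255°): beam 1 = 3.0000 ≠ 5.1962 ✗
  (5.5, 2.5, 345°): beam 1 = 0.5774 ≠ 5.1962 ✗
  (1.5, 2.5, 105°): beam 1 = 3.0000 ≠ 5.1962 ✗
  …
  (4.5, 3.5, 255°): r_1=5.1962, r_2=2.5882, r_3=4.0415, r_4=0.5176, r_5=0.5774, r_6=2.5882, r_7=2.8868 — all match ✓
Only this pose fits every beam.

(x, y, θ) = (4.5, 3.5, 255°)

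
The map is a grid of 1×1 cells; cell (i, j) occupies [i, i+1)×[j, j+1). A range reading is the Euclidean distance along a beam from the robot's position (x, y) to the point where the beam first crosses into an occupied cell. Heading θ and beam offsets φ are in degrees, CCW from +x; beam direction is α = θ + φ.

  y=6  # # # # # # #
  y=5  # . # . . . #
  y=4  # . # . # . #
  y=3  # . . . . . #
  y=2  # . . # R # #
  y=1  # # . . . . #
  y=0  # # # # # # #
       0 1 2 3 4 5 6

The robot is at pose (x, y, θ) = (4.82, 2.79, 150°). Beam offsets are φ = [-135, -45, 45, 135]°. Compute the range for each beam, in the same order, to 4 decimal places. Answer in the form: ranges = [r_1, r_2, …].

beam 1: φ=-135°, α=15°
  cosα=0.9659 sinα=0.2588 | (4,2) | tMaxX 0.1863 tMaxY 0.8114 | tΔX 1.0353 tΔY 3.8637
    t=0.1863 [x] (5,2) — stop
  → r_1 = 0.1863
beam 2: φ=-45°, α=105°
  cosα=-0.2588 sinα=0.9659 | (4,2) | tMaxX 3.1682 tMaxY 0.2174 | tΔX 3.8637 tΔY 1.0353
    t=0.2174 [y] (4,3)
    t=1.2527 [y] (4,4) — stop
  → r_2 = 1.2527
beam 3: φ=45°, α=195°
  cosα=-0.9659 sinα=-0.2588 | (4,2) | tMaxX 0.8489 tMaxY 3.0523 | tΔX 1.0353 tΔY 3.8637
    t=0.8489 [x] (3,2) — stop
  → r_3 = 0.8489
beam 4: φ=135°, α=285°
  cosα=0.2588 sinα=-0.9659 | (4,2) | tMaxX 0.6955 tMaxY 0.8179 | tΔX 3.8637 tΔY 1.0353
    t=0.6955 [x] (5,2) — stop
  → r_4 = 0.6955

ranges = [0.1863, 1.2527, 0.8489, 0.6955]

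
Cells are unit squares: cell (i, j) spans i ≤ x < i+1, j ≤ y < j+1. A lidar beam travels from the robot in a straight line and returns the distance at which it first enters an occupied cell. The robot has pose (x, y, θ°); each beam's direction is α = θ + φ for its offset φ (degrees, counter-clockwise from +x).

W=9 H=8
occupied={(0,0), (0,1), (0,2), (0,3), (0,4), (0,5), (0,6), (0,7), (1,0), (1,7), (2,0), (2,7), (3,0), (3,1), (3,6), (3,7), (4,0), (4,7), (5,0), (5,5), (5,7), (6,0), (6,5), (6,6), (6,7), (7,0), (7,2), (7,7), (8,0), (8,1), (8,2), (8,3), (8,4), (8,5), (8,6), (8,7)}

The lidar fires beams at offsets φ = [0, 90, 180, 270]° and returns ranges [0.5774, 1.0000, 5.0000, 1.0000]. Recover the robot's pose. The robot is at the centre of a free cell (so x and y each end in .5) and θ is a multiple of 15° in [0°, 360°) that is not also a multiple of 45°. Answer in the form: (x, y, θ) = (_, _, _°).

(x, y, θ) = (7.5, 4.5, 30°)

Candidates: 36 free-cell centres × 16 headings = 576 poses. Raycast each; keep the one whose scan matches to 4 dp.
  (1.5, 5.5, 330°): beam 1 = 6.3509 ≠ 0.5774 ✗
  (7.5, 1.5, 195°): beam 1 = 1.9319 ≠ 0.5774 ✗
  (2.5, 1.5, 75°): beam 1 = 4.6587 ≠ 0.5774 ✗
  (7.5, 5.5, 15°): beam 1 = 0.5176 ≠ 0.5774 ✗
  (4.5, 2.5, 15°): beam 1 = 3.6235 ≠ 0.5774 ✗
  …
  (7.5, 4.5, 30°): r_1=0.5774, r_2=1.0000, r_3=5.0000, r_4=1.0000 — all match ✓
No second candidate reproduces the full scan.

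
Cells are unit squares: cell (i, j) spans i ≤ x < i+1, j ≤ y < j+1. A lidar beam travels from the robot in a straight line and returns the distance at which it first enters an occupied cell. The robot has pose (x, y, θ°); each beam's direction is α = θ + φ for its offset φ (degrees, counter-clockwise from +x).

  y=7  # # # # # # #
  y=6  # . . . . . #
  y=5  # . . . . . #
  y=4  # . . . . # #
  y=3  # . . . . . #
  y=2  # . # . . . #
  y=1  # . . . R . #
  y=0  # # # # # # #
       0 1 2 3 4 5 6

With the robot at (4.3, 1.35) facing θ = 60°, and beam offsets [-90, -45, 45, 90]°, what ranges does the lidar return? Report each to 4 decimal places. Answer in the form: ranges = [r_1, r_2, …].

ranges = [0.7000, 1.7600, 5.8493, 1.5011]

beam 1: φ=-90°, α=330°
  d=(0.8660,-0.5000)  start (4,1)  tX=0.8083 tY=0.7000  stride 1/|dx|=1.1547 1/|dy|=2.0000
    cross y-line → (4,0), t=0.7000 (wall)
  → r_1 = 0.7000
beam 2: φ=-45°, α=15°
  d=(0.9659,0.2588)  start (4,1)  tX=0.7247 tY=2.5114  stride 1/|dx|=1.0353 1/|dy|=3.8637
    cross x-line → (5,1), t=0.7247
    cross x-line → (6,1), t=1.7600 (wall)
  → r_2 = 1.7600
beam 3: φ=45°, α=105°
  d=(-0.2588,0.9659)  start (4,1)  tX=1.1591 tY=0.6729  stride 1/|dx|=3.8637 1/|dy|=1.0353
    cross y-line → (4,2), t=0.6729
    cross x-line → (3,2), t=1.1591
    cross y-line → (3,3), t=1.7082
    cross y-line → (3,4), t=2.7435
    cross y-line → (3,5), t=3.7788
    cross y-line → (3,6), t=4.8140
    cross x-line → (2,6), t=5.0228
    cross y-line → (2,7), t=5.8493 (wall)
  → r_3 = 5.8493
beam 4: φ=90°, α=150°
  d=(-0.8660,0.5000)  start (4,1)  tX=0.3464 tY=1.3000  stride 1/|dx|=1.1547 1/|dy|=2.0000
    cross x-line → (3,1), t=0.3464
    cross y-line → (3,2), t=1.3000
    cross x-line → (2,2), t=1.5011 (wall)
  → r_4 = 1.5011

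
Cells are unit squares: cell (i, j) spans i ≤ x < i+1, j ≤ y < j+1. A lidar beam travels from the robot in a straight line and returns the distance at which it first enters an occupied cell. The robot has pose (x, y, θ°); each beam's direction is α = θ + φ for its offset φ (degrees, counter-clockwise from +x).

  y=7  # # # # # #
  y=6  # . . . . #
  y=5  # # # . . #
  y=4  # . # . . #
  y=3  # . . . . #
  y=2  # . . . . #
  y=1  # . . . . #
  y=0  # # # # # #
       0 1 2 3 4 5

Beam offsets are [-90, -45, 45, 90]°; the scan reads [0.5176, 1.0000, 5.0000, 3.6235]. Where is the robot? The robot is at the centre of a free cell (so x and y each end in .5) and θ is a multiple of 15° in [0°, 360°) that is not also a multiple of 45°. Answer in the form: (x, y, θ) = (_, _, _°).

The pose lattice has 21·16 = 336 candidates. Test each by forward raycasting.
  (1.5, 3.5, 30°): beam 1 = 2.8868 ≠ 0.5176 ✗
  (2.5, 2.5, 300°): beam 1 = 1.7321 ≠ 0.5176 ✗
  (4.5, 3.5, 210°): beam 1 = 4.0415 ≠ 0.5176 ✗
  (4.5, 6.5, 345°): beam 1 = 5.6940 ≠ 0.5176 ✗
  (1.5, 6.5, 120°): beam 1 = 1.0000 ≠ 0.5176 ✗
  …
  (2.5, 1.5, 15°): r_1=0.5176, r_2=1.0000, r_3=5.0000, r_4=3.6235 — all match ✓
Unique over the lattice → pose = (2.5, 1.5, 15°).

(x, y, θ) = (2.5, 1.5, 15°)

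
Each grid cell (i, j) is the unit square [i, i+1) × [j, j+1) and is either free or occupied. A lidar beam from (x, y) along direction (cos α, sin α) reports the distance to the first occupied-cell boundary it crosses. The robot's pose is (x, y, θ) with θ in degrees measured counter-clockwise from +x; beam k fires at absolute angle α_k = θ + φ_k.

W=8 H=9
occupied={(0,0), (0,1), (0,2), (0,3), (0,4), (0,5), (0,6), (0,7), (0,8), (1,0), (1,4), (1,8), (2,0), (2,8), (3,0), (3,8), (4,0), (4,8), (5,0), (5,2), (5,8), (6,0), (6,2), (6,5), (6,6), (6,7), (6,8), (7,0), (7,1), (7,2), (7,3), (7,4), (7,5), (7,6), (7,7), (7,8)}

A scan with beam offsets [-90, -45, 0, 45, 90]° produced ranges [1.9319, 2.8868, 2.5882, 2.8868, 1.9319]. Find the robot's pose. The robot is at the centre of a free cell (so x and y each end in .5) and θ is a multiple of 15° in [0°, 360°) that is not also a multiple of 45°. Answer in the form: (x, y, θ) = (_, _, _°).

Candidates: 36 free-cell centres × 16 headings = 576 poses. Raycast each; keep the one whose scan matches to 4 dp.
  (3.5, 7.5, 345°): beam 1 = 6.7293 ≠ 1.9319 ✗
  (3.5, 4.5, 60°): beam 1 = 3.0000 ≠ 1.9319 ✗
  (2.5, 5.5, 255°): beam 1 = 1.5529 ≠ 1.9319 ✗
  (2.5, 5.5, 345°): beam 1 = 4.6587 ≠ 1.9319 ✗
  …
  (3.5, 3.5, 255°): r_1=1.9319, r_2=2.8868, r_3=2.5882, r_4=2.8868, r_5=1.9319 — all match ✓
No second candidate reproduces the full scan.

(x, y, θ) = (3.5, 3.5, 255°)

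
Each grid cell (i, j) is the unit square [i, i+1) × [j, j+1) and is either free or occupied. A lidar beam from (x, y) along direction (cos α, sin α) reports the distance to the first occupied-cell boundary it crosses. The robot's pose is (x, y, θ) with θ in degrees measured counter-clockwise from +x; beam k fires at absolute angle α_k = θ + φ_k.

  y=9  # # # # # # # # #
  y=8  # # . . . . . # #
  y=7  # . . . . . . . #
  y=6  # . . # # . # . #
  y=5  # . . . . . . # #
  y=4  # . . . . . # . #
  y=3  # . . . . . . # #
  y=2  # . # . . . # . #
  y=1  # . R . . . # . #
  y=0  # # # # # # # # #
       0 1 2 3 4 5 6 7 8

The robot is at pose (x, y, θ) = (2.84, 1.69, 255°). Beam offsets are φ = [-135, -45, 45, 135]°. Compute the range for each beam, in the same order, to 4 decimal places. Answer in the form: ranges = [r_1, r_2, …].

ranges = [0.3580, 1.3800, 0.7967, 4.6200]

beam 1: φ=-135°, α=120°
  d=(-0.5000,0.8660)  start (2,1)  tX=1.6800 tY=0.3580  stride 1/|dx|=2.0000 1/|dy|=1.1547
    cross y-line → (2,2), t=0.3580 (wall)
  → r_1 = 0.3580
beam 2: φ=-45°, α=210°
  d=(-0.8660,-0.5000)  start (2,1)  tX=0.9699 tY=1.3800  stride 1/|dx|=1.1547 1/|dy|=2.0000
    cross x-line → (1,1), t=0.9699
    cross y-line → (1,0), t=1.3800 (wall)
  → r_2 = 1.3800
beam 3: φ=45°, α=300°
  d=(0.5000,-0.8660)  start (2,1)  tX=0.3200 tY=0.7967  stride 1/|dx|=2.0000 1/|dy|=1.1547
    cross x-line → (3,1), t=0.3200
    cross y-line → (3,0), t=0.7967 (wall)
  → r_3 = 0.7967
beam 4: φ=135°, α=30°
  d=(0.8660,0.5000)  start (2,1)  tX=0.1848 tY=0.6200  stride 1/|dx|=1.1547 1/|dy|=2.0000
    cross x-line → (3,1), t=0.1848
    cross y-line → (3,2), t=0.6200
    cross x-line → (4,2), t=1.3395
    cross x-line → (5,2), t=2.4942
    cross y-line → (5,3), t=2.6200
    cross x-line → (6,3), t=3.6489
    cross y-line → (6,4), t=4.6200 (wall)
  → r_4 = 4.6200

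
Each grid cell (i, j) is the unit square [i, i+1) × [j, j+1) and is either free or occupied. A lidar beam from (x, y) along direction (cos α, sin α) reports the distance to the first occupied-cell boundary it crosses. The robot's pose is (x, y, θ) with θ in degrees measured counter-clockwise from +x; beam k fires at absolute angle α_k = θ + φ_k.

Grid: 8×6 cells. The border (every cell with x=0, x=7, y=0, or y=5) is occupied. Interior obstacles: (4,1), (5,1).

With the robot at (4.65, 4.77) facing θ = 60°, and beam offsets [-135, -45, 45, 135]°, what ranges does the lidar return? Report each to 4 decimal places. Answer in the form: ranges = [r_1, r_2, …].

ranges = [2.8677, 0.8887, 0.2381, 3.7788]

beam 1: φ=-135°, α=285°
  cosα=0.2588 sinα=-0.9659 | (4,4) | tMaxX 1.3523 tMaxY 0.7972 | tΔX 3.8637 tΔY 1.0353
    t=0.7972 [y] (4,3)
    t=1.3523 [x] (5,3)
    t=1.8324 [y] (5,2)
    t=2.8677 [y] (5,1) — stop
  → r_1 = 2.8677
beam 2: φ=-45°, α=15°
  cosα=0.9659 sinα=0.2588 | (4,4) | tMaxX 0.3623 tMaxY 0.8887 | tΔX 1.0353 tΔY 3.8637
    t=0.3623 [x] (5,4)
    t=0.8887 [y] (5,5) — stop
  → r_2 = 0.8887
beam 3: φ=45°, α=105°
  cosα=-0.2588 sinα=0.9659 | (4,4) | tMaxX 2.5114 tMaxY 0.2381 | tΔX 3.8637 tΔY 1.0353
    t=0.2381 [y] (4,5) — stop
  → r_3 = 0.2381
beam 4: φ=135°, α=195°
  cosα=-0.9659 sinα=-0.2588 | (4,4) | tMaxX 0.6729 tMaxY 2.9751 | tΔX 1.0353 tΔY 3.8637
    t=0.6729 [x] (3,4)
    t=1.7082 [x] (2,4)
    t=2.7435 [x] (1,4)
    t=2.9751 [y] (1,3)
    t=3.7788 [x] (0,3) — stop
  → r_4 = 3.7788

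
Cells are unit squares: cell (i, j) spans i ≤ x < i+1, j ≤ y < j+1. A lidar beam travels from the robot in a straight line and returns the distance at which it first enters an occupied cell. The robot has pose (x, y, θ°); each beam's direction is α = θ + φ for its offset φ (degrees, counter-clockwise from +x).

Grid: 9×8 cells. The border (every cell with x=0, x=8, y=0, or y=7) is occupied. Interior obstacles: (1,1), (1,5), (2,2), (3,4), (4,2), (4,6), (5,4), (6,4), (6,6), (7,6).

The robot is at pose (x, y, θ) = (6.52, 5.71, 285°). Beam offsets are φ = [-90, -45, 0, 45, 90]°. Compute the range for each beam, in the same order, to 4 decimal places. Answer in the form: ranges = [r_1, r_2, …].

ranges = [2.7432, 0.8198, 0.7350, 1.7090, 1.1205]

beam 1: φ=-90°, α=195°
  cosα=-0.9659 sinα=-0.2588 | (6,5) | tMaxX 0.5383 tMaxY 2.7432 | tΔX 1.0353 tΔY 3.8637
    t=0.5383 [x] (5,5)
    t=1.5736 [x] (4,5)
    t=2.6089 [x] (3,5)
    t=2.7432 [y] (3,4) — stop
  → r_1 = 2.7432
beam 2: φ=-45°, α=240°
  cosα=-0.5000 sinα=-0.8660 | (6,5) | tMaxX 1.0400 tMaxY 0.8198 | tΔX 2.0000 tΔY 1.1547
    t=0.8198 [y] (6,4) — stop
  → r_2 = 0.8198
beam 3: φ=0°, α=285°
  cosα=0.2588 sinα=-0.9659 | (6,5) | tMaxX 1.8546 tMaxY 0.7350 | tΔX 3.8637 tΔY 1.0353
    t=0.7350 [y] (6,4) — stop
  → r_3 = 0.7350
beam 4: φ=45°, α=330°
  cosα=0.8660 sinα=-0.5000 | (6,5) | tMaxX 0.5543 tMaxY 1.4200 | tΔX 1.1547 tΔY 2.0000
    t=0.5543 [x] (7,5)
    t=1.4200 [y] (7,4)
    t=1.7090 [x] (8,4) — stop
  → r_4 = 1.7090
beam 5: φ=90°, α=15°
  cosα=0.9659 sinα=0.2588 | (6,5) | tMaxX 0.4969 tMaxY 1.1205 | tΔX 1.0353 tΔY 3.8637
    t=0.4969 [x] (7,5)
    t=1.1205 [y] (7,6) — stop
  → r_5 = 1.1205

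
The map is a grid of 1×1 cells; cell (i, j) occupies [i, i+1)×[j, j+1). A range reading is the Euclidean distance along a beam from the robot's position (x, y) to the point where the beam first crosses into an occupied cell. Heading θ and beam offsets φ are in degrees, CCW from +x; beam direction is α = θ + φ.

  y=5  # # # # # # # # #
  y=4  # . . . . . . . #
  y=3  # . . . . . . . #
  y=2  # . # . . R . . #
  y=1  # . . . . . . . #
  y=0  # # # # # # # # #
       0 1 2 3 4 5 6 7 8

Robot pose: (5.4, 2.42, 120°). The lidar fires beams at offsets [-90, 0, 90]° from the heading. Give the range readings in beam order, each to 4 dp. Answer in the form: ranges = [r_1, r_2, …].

beam 1: φ=-90°, α=30°
  d=(0.8660,0.5000)  start (5,2)  tX=0.6928 tY=1.1600  stride 1/|dx|=1.1547 1/|dy|=2.0000
    cross x-line → (6,2), t=0.6928
    cross y-line → (6,3), t=1.1600
    cross x-line → (7,3), t=1.8475
    cross x-line → (8,3), t=3.0022 (wall)
  → r_1 = 3.0022
beam 2: φ=0°, α=120°
  d=(-0.5000,0.8660)  start (5,2)  tX=0.8000 tY=0.6697  stride 1/|dx|=2.0000 1/|dy|=1.1547
    cross y-line → (5,3), t=0.6697
    cross x-line → (4,3), t=0.8000
    cross y-line → (4,4), t=1.8244
    cross x-line → (3,4), t=2.8000
    cross y-line → (3,5), t=2.9791 (wall)
  → r_2 = 2.9791
beam 3: φ=90°, α=210°
  d=(-0.8660,-0.5000)  start (5,2)  tX=0.4619 tY=0.8400  stride 1/|dx|=1.1547 1/|dy|=2.0000
    cross x-line → (4,2), t=0.4619
    cross y-line → (4,1), t=0.8400
    cross x-line → (3,1), t=1.6166
    cross x-line → (2,1), t=2.7713
    cross y-line → (2,0), t=2.8400 (wall)
  → r_3 = 2.8400

ranges = [3.0022, 2.9791, 2.8400]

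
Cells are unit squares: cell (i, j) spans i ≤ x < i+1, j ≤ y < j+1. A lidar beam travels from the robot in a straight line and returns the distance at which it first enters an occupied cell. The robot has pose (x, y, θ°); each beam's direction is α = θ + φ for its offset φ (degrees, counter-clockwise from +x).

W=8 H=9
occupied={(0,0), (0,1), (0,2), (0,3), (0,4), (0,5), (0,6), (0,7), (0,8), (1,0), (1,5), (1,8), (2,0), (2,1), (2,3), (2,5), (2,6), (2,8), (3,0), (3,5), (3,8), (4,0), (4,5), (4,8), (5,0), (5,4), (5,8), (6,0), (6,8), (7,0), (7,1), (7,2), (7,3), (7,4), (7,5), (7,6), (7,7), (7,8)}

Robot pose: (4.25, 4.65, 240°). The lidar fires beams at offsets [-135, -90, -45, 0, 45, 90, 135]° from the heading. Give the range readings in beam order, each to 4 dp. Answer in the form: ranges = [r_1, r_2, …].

ranges = [0.3623, 0.7000, 3.3646, 3.0600, 3.7788, 0.8660, 0.7765]

beam 1: φ=-135°, α=105°
  d=(-0.2588,0.9659)  start (4,4)  tX=0.9659 tY=0.3623  stride 1/|dx|=3.8637 1/|dy|=1.0353
    cross y-line → (4,5), t=0.3623 (wall)
  → r_1 = 0.3623
beam 2: φ=-90°, α=150°
  d=(-0.8660,0.5000)  start (4,4)  tX=0.2887 tY=0.7000  stride 1/|dx|=1.1547 1/|dy|=2.0000
    cross x-line → (3,4), t=0.2887
    cross y-line → (3,5), t=0.7000 (wall)
  → r_2 = 0.7000
beam 3: φ=-45°, α=195°
  d=(-0.9659,-0.2588)  start (4,4)  tX=0.2588 tY=2.5114  stride 1/|dx|=1.0353 1/|dy|=3.8637
    cross x-line → (3,4), t=0.2588
    cross x-line → (2,4), t=1.2941
    cross x-line → (1,4), t=2.3294
    cross y-line → (1,3), t=2.5114
    cross x-line → (0,3), t=3.3646 (wall)
  → r_3 = 3.3646
beam 4: φ=0°, α=240°
  d=(-0.5000,-0.8660)  start (4,4)  tX=0.5000 tY=0.7506  stride 1/|dx|=2.0000 1/|dy|=1.1547
    cross x-line → (3,4), t=0.5000
    cross y-line → (3,3), t=0.7506
    cross y-line → (3,2), t=1.9053
    cross x-line → (2,2), t=2.5000
    cross y-line → (2,1), t=3.0600 (wall)
  → r_4 = 3.0600
beam 5: φ=45°, α=285°
  d=(0.2588,-0.9659)  start (4,4)  tX=2.8978 tY=0.6729  stride 1/|dx|=3.8637 1/|dy|=1.0353
    cross y-line → (4,3), t=0.6729
    cross y-line → (4,2), t=1.7082
    cross y-line → (4,1), t=2.7435
    cross x-line → (5,1), t=2.8978
    cross y-line → (5,0), t=3.7788 (wall)
  → r_5 = 3.7788
beam 6: φ=90°, α=330°
  d=(0.8660,-0.5000)  start (4,4)  tX=0.8660 tY=1.3000  stride 1/|dx|=1.1547 1/|dy|=2.0000
    cross x-line → (5,4), t=0.8660 (wall)
  → r_6 = 0.8660
beam 7: φ=135°, α=15°
  d=(0.9659,0.2588)  start (4,4)  tX=0.7765 tY=1.3523  stride 1/|dx|=1.0353 1/|dy|=3.8637
    cross x-line → (5,4), t=0.7765 (wall)
  → r_7 = 0.7765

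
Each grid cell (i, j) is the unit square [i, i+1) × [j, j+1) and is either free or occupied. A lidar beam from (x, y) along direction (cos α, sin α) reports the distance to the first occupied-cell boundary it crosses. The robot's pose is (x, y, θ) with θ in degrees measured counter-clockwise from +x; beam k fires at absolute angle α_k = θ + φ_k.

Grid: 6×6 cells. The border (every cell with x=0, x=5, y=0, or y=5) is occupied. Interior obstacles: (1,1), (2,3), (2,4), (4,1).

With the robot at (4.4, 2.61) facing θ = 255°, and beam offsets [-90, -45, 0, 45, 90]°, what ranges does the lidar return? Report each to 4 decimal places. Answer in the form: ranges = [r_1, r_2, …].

ranges = [1.5068, 2.7713, 0.6315, 0.7044, 0.6212]

beam 1: φ=-90°, α=165°
  cosα=-0.9659 sinα=0.2588 | (4,2) | tMaxX 0.4141 tMaxY 1.5068 | tΔX 1.0353 tΔY 3.8637
    t=0.4141 [x] (3,2)
    t=1.4494 [x] (2,2)
    t=1.5068 [y] (2,3) — stop
  → r_1 = 1.5068
beam 2: φ=-45°, α=210°
  cosα=-0.8660 sinα=-0.5000 | (4,2) | tMaxX 0.4619 tMaxY 1.2200 | tΔX 1.1547 tΔY 2.0000
    t=0.4619 [x] (3,2)
    t=1.2200 [y] (3,1)
    t=1.6166 [x] (2,1)
    t=2.7713 [x] (1,1) — stop
  → r_2 = 2.7713
beam 3: φ=0°, α=255°
  cosα=-0.2588 sinα=-0.9659 | (4,2) | tMaxX 1.5455 tMaxY 0.6315 | tΔX 3.8637 tΔY 1.0353
    t=0.6315 [y] (4,1) — stop
  → r_3 = 0.6315
beam 4: φ=45°, α=300°
  cosα=0.5000 sinα=-0.8660 | (4,2) | tMaxX 1.2000 tMaxY 0.7044 | tΔX 2.0000 tΔY 1.1547
    t=0.7044 [y] (4,1) — stop
  → r_4 = 0.7044
beam 5: φ=90°, α=345°
  cosα=0.9659 sinα=-0.2588 | (4,2) | tMaxX 0.6212 tMaxY 2.3569 | tΔX 1.0353 tΔY 3.8637
    t=0.6212 [x] (5,2) — stop
  → r_5 = 0.6212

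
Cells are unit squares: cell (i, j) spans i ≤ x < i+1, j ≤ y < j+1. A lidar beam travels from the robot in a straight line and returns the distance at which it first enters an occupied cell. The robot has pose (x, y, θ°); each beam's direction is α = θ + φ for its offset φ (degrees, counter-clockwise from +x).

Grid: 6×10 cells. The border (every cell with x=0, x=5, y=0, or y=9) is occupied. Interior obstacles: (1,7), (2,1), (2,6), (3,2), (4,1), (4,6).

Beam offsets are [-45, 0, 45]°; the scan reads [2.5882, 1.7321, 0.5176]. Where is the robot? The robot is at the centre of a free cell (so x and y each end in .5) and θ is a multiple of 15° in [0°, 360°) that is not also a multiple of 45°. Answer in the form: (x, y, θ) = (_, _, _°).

Candidates: 26 free-cell centres × 16 headings = 416 poses. Raycast each; keep the one whose scan matches to 4 dp.
  (4.5, 5.5, 75°): beam 1 = 0.5774 ≠ 2.5882 ✗
  (2.5, 5.5, 15°): beam 1 = 2.8868 ≠ 2.5882 ✗
  (1.5, 2.5, 150°): beam 1 = 1.9319 ≠ 2.5882 ✗
  …
  (2.5, 5.5, 30°): r_1=2.5882, r_2=1.7321, r_3=0.5176 — all match ✓
No second candidate reproduces the full scan.

(x, y, θ) = (2.5, 5.5, 30°)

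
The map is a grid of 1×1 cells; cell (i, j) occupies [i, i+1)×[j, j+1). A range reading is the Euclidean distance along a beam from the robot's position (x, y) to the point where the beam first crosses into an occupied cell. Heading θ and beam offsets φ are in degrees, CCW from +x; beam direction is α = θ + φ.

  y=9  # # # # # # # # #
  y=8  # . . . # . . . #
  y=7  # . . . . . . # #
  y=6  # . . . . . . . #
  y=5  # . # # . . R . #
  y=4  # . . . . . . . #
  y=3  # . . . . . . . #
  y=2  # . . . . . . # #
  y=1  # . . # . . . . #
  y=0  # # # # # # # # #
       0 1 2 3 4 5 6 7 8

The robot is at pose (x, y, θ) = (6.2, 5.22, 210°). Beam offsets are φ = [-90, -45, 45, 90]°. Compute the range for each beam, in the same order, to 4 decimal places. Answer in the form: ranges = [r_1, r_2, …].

beam 1: φ=-90°, α=120°
  cosα=-0.5000 sinα=0.8660 | (6,5) | tMaxX 0.4000 tMaxY 0.9007 | tΔX 2.0000 tΔY 1.1547
    t=0.4000 [x] (5,5)
    t=0.9007 [y] (5,6)
    t=2.0554 [y] (5,7)
    t=2.4000 [x] (4,7)
    t=3.2101 [y] (4,8) — stop
  → r_1 = 3.2101
beam 2: φ=-45°, α=165°
  cosα=-0.9659 sinα=0.2588 | (6,5) | tMaxX 0.2071 tMaxY 3.0137 | tΔX 1.0353 tΔY 3.8637
    t=0.2071 [x] (5,5)
    t=1.2423 [x] (4,5)
    t=2.2776 [x] (3,5) — stop
  → r_2 = 2.2776
beam 3: φ=45°, α=255°
  cosα=-0.2588 sinα=-0.9659 | (6,5) | tMaxX 0.7727 tMaxY 0.2278 | tΔX 3.8637 tΔY 1.0353
    t=0.2278 [y] (6,4)
    t=0.7727 [x] (5,4)
    t=1.2630 [y] (5,3)
    t=2.2983 [y] (5,2)
    t=3.3336 [y] (5,1)
    t=4.3689 [y] (5,0) — stop
  → r_3 = 4.3689
beam 4: φ=90°, α=300°
  cosα=0.5000 sinα=-0.8660 | (6,5) | tMaxX 1.6000 tMaxY 0.2540 | tΔX 2.0000 tΔY 1.1547
    t=0.2540 [y] (6,4)
    t=1.4087 [y] (6,3)
    t=1.6000 [x] (7,3)
    t=2.5634 [y] (7,2) — stop
  → r_4 = 2.5634

ranges = [3.2101, 2.2776, 4.3689, 2.5634]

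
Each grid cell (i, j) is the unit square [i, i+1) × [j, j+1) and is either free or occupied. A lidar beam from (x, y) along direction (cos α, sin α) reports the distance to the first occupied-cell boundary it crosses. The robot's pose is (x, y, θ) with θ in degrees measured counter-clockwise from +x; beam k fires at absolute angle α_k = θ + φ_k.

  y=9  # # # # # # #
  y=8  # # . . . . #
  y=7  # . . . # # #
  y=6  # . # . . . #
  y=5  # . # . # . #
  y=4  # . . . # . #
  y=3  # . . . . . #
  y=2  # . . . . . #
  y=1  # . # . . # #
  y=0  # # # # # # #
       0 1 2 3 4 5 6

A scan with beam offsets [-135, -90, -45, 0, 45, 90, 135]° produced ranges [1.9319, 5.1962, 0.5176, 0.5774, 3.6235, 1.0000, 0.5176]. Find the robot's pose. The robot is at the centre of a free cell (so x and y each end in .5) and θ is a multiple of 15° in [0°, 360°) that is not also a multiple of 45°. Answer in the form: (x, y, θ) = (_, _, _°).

Enumerate (i+0.5, j+0.5, θ) over the 31 free cells and 16 admissible headings. For each, cast all 7 beams and compare to the given ranges.
  (5.5, 8.5, 165°): beam 1 = 0.5774 ≠ 1.9319 ✗
  (3.5, 7.5, 60°): beam 2 = 0.5774 ≠ 5.1962 ✗
  (5.5, 8.5, 345°): beam 1 = 1.0000 ≠ 1.9319 ✗
  (4.5, 3.5, 255°): beam 1 = 0.5774 ≠ 1.9319 ✗
  (1.5, 3.5, 150°): beam 1 = 2.5882 ≠ 1.9319 ✗
  …
  (1.5, 5.5, 30°): r_1=1.9319, r_2=5.1962, r_3=0.5176, r_4=0.5774, r_5=3.6235, r_6=1.0000, r_7=0.5176 — all match ✓
Unique over the lattice → pose = (1.5, 5.5, 30°).

(x, y, θ) = (1.5, 5.5, 30°)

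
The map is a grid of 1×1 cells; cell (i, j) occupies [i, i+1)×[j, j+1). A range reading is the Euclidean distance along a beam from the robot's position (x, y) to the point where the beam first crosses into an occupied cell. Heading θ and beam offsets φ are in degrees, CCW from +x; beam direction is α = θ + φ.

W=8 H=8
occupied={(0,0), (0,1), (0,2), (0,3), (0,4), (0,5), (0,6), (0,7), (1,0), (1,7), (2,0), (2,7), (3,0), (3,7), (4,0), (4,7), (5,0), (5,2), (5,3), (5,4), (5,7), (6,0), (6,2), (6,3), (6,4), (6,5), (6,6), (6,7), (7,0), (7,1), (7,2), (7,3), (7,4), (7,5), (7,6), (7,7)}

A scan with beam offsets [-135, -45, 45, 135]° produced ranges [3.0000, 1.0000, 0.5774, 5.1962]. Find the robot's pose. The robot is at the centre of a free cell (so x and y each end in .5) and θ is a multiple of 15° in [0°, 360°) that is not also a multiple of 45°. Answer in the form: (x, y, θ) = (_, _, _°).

(x, y, θ) = (1.5, 5.5, 165°)

Enumerate (i+0.5, j+0.5, θ) over the 28 free cells and 16 admissible headings. For each, cast all 4 beams and compare to the given ranges.
  (3.5, 1.5, 105°): beam 1 = 1.0000 ≠ 3.0000 ✗
  (4.5, 4.5, 105°): beam 1 = 0.5774 ≠ 3.0000 ✗
  (5.5, 5.5, 75°): beam 1 = 0.5774 ≠ 3.0000 ✗
  …
  (1.5, 5.5, 165°): r_1=3.0000, r_2=1.0000, r_3=0.5774, r_4=5.1962 — all match ✓
Only this pose fits every beam.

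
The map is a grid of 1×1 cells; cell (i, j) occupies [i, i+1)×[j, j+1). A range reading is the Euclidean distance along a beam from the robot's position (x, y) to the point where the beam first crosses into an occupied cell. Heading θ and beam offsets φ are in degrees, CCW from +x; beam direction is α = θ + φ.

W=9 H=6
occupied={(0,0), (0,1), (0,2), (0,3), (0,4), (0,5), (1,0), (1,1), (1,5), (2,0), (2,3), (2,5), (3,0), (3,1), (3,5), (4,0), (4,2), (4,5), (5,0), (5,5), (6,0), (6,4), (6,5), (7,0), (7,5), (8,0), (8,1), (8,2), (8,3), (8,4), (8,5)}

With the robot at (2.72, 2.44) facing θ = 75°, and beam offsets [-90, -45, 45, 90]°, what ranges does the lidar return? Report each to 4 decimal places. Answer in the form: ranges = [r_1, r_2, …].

beam 1: φ=-90°, α=345°
  d=(0.9659,-0.2588)  start (2,2)  tX=0.2899 tY=1.7000  stride 1/|dx|=1.0353 1/|dy|=3.8637
    cross x-line → (3,2), t=0.2899
    cross x-line → (4,2), t=1.3252 (wall)
  → r_1 = 1.3252
beam 2: φ=-45°, α=30°
  d=(0.8660,0.5000)  start (2,2)  tX=0.3233 tY=1.1200  stride 1/|dx|=1.1547 1/|dy|=2.0000
    cross x-line → (3,2), t=0.3233
    cross y-line → (3,3), t=1.1200
    cross x-line → (4,3), t=1.4780
    cross x-line → (5,3), t=2.6327
    cross y-line → (5,4), t=3.1200
    cross x-line → (6,4), t=3.7874 (wall)
  → r_2 = 3.7874
beam 3: φ=45°, α=120°
  d=(-0.5000,0.8660)  start (2,2)  tX=1.4400 tY=0.6466  stride 1/|dx|=2.0000 1/|dy|=1.1547
    cross y-line → (2,3), t=0.6466 (wall)
  → r_3 = 0.6466
beam 4: φ=90°, α=165°
  d=(-0.9659,0.2588)  start (2,2)  tX=0.7454 tY=2.1637  stride 1/|dx|=1.0353 1/|dy|=3.8637
    cross x-line → (1,2), t=0.7454
    cross x-line → (0,2), t=1.7807 (wall)
  → r_4 = 1.7807

ranges = [1.3252, 3.7874, 0.6466, 1.7807]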